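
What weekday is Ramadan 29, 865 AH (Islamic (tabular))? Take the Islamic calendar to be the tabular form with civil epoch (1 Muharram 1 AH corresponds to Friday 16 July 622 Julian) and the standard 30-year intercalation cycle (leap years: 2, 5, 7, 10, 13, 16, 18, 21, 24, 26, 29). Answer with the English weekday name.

This is JDN 2254877 (17 July 1461 Gregorian).
JDN 2254877 mod 7 = 2, and JDN 0 was a Monday, so this is a Wednesday.

Wednesday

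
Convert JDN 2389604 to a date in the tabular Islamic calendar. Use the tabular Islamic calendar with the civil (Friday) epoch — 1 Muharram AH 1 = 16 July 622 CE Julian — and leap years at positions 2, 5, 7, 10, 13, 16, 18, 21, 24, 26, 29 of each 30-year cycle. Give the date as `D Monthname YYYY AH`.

The Gregorian equivalent of JDN 2389604 is 31 May 1830.
In the tabular Islamic calendar that day is 8 Dhu al-Hijjah 1245 AH.

8 Dhu al-Hijjah 1245 AH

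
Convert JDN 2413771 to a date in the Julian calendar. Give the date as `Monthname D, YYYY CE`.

July 18, 1896 CE

JDN 2413771 is 30 July 1896 in the Gregorian calendar.
In the Julian calendar that day is July 18, 1896 CE.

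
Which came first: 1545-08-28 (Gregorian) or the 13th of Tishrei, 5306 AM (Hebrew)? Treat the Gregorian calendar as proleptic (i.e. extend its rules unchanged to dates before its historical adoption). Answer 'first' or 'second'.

First date → JDN 2285599; second date → JDN 2285631.
JDN 2285599 < JDN 2285631, so the first date is earlier.

first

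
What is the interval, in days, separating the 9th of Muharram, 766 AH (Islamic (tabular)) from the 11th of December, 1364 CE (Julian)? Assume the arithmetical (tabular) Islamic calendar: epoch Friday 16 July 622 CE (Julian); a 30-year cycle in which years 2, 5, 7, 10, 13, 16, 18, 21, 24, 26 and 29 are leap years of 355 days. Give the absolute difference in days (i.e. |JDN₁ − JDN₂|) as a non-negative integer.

66

First date → JDN 2219538; second date → JDN 2219604.
The interval is |2219538 − 2219604| = 66 days.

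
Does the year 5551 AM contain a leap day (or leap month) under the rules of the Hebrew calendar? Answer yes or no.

Hebrew year 5551 is year 3 of its 19-year Metonic cycle; leap years are at positions 3, 6, 8, 11, 14, 17, 19, so it is a leap year (13 months).

yes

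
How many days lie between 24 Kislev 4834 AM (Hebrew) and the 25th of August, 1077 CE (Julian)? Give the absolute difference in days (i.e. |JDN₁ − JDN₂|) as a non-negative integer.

JDN of the first date = 2113302.
JDN of the second date = 2114669.
|2114669 − 2113302| = 1367.

1367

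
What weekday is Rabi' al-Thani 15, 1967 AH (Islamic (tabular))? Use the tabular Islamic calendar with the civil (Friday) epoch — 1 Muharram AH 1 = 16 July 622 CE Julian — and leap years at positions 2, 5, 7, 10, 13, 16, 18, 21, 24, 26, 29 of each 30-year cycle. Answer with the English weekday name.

Saturday

This is JDN 2645228 (15 April 2530 Gregorian).
Since JDN mod 7 = 5 (0 = Monday), the day is Saturday.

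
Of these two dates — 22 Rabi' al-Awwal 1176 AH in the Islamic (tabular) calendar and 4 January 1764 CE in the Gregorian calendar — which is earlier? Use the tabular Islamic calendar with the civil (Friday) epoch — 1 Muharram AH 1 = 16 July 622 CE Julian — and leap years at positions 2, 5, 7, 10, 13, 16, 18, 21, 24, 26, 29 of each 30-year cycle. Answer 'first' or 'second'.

first

The two dates have Julian Day Numbers 2364901 and 2365351 respectively.
Since 2364901 < 2365351, the first date comes first.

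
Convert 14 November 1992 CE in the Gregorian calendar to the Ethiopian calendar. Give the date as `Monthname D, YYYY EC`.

Hidar 5, 1985 EC

Julian Day Number of the source date = 2448941.
Converting JDN 2448941 to the Ethiopian calendar gives 5 Hidar 1985 EC.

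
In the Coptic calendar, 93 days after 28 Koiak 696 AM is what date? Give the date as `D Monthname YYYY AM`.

1 Parmouti 696 AM

Counting 93 days forward from JDN 2078996 reaches JDN 2079089, which is 1 Parmouti 696 AM.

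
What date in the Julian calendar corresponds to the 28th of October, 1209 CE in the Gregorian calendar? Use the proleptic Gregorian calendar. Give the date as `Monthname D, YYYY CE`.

The Julian–Gregorian offset here is 7 days (Julian trailing).
28 October 1209 Gregorian − 7 days → 21 October 1209 Julian.

October 21, 1209 CE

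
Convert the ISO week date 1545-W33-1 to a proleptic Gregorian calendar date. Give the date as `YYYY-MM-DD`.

ISO week 1 of 1545 is the week containing the first Thursday of 1545.
Week 33, day 1 (Monday) lands on 1545-08-13.

1545-08-13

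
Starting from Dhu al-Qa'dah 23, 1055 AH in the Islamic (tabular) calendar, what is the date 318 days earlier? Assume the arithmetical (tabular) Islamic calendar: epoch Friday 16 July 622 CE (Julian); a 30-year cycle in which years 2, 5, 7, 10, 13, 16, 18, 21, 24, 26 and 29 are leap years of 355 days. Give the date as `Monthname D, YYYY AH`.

The starting date is JDN 2322259; 2322259 − 318 = 2321941.
JDN 2321941 corresponds to Dhu al-Hijjah 29, 1054 AH.

Dhu al-Hijjah 29, 1054 AH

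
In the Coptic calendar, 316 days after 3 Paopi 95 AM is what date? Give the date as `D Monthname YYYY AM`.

The starting date is JDN 1859395; 1859395 + 316 = 1859711.
JDN 1859711 corresponds to 19 Mesori 95 AM.

19 Mesori 95 AM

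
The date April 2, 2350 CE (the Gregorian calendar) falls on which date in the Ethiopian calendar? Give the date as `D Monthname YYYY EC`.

Julian Day Number of the source date = 2579471.
Converting JDN 2579471 to the Ethiopian calendar gives 21 Megabit 2342 EC.

21 Megabit 2342 EC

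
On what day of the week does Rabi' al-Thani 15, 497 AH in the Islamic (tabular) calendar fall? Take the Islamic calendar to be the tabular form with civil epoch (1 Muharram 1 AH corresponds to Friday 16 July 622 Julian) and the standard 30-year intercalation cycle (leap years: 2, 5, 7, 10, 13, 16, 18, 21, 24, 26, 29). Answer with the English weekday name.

Saturday

This is JDN 2124309 (23 January 1104 Gregorian).
Since JDN mod 7 = 5 (0 = Monday), the day is Saturday.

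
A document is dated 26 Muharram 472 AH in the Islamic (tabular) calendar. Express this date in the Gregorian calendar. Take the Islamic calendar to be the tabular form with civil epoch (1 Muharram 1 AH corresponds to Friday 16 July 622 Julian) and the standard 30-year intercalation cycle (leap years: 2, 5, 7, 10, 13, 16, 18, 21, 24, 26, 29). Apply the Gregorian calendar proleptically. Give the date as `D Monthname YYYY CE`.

Julian Day Number of the source date = 2115372.
Converting JDN 2115372 to the Gregorian calendar gives 4 August 1079 CE.

4 August 1079 CE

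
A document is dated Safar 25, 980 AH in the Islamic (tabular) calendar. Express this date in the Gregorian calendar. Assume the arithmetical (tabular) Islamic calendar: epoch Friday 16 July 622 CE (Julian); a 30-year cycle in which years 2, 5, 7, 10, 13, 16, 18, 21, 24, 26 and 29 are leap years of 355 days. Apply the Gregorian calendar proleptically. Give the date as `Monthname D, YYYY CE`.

Both dates share Julian Day Number 2295419; in the Gregorian calendar that is 17 July 1572 CE.

July 17, 1572 CE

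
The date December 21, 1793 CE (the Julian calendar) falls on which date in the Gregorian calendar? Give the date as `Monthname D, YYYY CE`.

January 1, 1794 CE

At this point the Julian calendar is 11 days behind the Gregorian.
21 December 1793 Julian + 11 days → 1 January 1794 Gregorian.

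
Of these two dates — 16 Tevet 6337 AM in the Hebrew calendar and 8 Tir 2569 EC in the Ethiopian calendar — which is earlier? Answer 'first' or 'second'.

Converting both to JDN: 2662298 vs 2662310; the smaller is the first.

first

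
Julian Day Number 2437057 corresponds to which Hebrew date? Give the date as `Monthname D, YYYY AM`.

JDN 2437057 is 2 May 1960 in the Gregorian calendar.
In the Hebrew calendar that day is Iyar 5, 5720 AM.

Iyar 5, 5720 AM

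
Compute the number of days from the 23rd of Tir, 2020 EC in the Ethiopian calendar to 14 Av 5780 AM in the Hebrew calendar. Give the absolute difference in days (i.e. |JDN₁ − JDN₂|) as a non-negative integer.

JDN of the first date = 2461803.
JDN of the second date = 2459066.
|2459066 − 2461803| = 2737.

2737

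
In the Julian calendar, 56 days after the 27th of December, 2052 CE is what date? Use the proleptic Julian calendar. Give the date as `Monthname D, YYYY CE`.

The starting date is JDN 2470912; 2470912 + 56 = 2470968.
JDN 2470968 corresponds to February 21, 2053 CE.

February 21, 2053 CE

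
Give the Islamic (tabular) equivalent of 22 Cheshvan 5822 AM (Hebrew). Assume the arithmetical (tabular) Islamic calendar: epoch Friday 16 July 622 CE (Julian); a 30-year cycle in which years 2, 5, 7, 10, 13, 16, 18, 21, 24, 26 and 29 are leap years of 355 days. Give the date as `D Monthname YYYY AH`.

The source date corresponds to 5 November 2061 in the Gregorian calendar (JDN 2474134).
That day falls on 21 Jumada al-Thani 1484 AH in the tabular Islamic calendar.

21 Jumada al-Thani 1484 AH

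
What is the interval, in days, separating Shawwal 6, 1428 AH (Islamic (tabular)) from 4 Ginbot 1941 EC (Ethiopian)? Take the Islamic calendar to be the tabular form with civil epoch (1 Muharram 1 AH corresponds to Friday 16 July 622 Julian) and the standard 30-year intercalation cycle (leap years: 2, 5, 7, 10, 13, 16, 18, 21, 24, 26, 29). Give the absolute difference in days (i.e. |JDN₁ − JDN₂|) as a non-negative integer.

21343

JDN of the first date = 2454392.
JDN of the second date = 2433049.
|2433049 − 2454392| = 21343.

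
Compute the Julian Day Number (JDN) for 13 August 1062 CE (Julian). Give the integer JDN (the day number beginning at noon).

In the proleptic Gregorian calendar the same day is 19 August 1062.
JDN 2299161 is 15 October 1582 CE (Gregorian); the target day is −189983 days from there, so JDN = 2109178.

2109178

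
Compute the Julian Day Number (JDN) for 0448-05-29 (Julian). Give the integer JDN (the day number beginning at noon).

1884839

Equivalently 30 May 448 (proleptic Gregorian).
JDN 2451545 is 1 January 2000 CE (Gregorian); the target day is −566706 days from there, so JDN = 1884839.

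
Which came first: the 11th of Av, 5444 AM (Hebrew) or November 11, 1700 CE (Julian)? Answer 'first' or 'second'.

first

Converting both to JDN: 2336332 vs 2342298; the smaller is the first.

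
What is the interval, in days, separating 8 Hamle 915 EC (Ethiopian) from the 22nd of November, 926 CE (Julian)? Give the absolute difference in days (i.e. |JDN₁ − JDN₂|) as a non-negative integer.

JDN of the first date = 2058366.
JDN of the second date = 2059605.
|2059605 − 2058366| = 1239.

1239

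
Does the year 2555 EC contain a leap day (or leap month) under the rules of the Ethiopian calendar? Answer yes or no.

2555 mod 4 = 3; in the Ethiopian calendar a year is leap when year mod 4 = 3, so it is a leap year.

yes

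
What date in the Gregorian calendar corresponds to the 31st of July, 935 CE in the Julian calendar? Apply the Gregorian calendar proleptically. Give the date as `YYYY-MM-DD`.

The Julian–Gregorian offset here is 5 days (Julian trailing).
31 July 935 Julian + 5 days → 5 August 935 Gregorian.

0935-08-05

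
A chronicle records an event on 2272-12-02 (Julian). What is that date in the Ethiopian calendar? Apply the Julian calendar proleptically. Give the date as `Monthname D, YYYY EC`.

Tahsas 6, 2265 EC

Both dates share Julian Day Number 2551242; in the Ethiopian calendar that is 6 Tahsas 2265 EC.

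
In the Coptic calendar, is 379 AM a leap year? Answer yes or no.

379 mod 4 = 3; in the Coptic calendar a year is leap when year mod 4 = 3, so it is a leap year.

yes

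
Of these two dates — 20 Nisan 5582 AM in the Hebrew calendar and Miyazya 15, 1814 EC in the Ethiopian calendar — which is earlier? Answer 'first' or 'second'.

first

The two dates have Julian Day Numbers 2386632 and 2386643 respectively.
Since 2386632 < 2386643, the first date comes first.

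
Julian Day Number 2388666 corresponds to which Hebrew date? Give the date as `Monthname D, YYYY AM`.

Cheshvan 15, 5588 AM

JDN 2388666 is 5 November 1827 in the Gregorian calendar.
In the Hebrew calendar that day is Cheshvan 15, 5588 AM.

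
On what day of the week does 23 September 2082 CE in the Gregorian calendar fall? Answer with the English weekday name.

Wednesday

2481761 ≡ 2 (mod 7); counting from Monday = 0 gives Wednesday.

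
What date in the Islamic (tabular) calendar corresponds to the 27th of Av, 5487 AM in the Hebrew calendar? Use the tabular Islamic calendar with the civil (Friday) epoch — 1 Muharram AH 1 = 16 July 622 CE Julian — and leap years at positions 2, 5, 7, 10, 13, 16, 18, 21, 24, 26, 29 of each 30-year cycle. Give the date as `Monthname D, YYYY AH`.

Julian Day Number of the source date = 2352059.
Converting JDN 2352059 to the tabular Islamic calendar gives 26 Dhu al-Hijjah 1139 AH.

Dhu al-Hijjah 26, 1139 AH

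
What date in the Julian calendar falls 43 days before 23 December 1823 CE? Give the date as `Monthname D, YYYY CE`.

November 10, 1823 CE

JDN of 23 December 1823 CE = 2387265.
2387265 − 43 = 2387222.
JDN 2387222 in the Julian calendar is November 10, 1823 CE.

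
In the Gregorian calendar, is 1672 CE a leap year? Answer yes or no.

1672 is divisible by 4 and not by 100, so it is a leap year.

yes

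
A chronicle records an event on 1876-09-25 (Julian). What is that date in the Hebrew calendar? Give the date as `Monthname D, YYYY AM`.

The source date corresponds to 7 October 1876 in the Gregorian calendar (JDN 2406535).
That day falls on 19 Tishrei 5637 AM in the Hebrew calendar.

Tishrei 19, 5637 AM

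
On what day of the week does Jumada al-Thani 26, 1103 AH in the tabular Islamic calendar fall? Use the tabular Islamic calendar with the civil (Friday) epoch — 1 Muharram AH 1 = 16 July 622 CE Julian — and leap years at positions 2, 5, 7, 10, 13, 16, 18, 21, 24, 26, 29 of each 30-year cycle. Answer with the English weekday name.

This is JDN 2339125 (15 March 1692 Gregorian).
JDN 2339125 mod 7 = 5, and JDN 0 was a Monday, so this is a Saturday.

Saturday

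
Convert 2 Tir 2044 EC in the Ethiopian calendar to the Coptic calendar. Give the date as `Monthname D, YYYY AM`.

Tobi 2, 1768 AM

Both dates share Julian Day Number 2470548; in the Coptic calendar that is 2 Tobi 1768 AM.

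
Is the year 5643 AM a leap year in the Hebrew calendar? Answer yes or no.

yes

Hebrew year 5643 is year 19 of its 19-year Metonic cycle; leap years are at positions 3, 6, 8, 11, 14, 17, 19, so it is a leap year (13 months).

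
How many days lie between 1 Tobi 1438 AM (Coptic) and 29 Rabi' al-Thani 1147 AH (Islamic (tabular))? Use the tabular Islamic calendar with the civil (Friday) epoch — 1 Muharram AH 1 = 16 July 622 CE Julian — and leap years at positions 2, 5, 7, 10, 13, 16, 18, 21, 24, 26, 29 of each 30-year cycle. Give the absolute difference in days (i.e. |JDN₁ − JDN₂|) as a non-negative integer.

First date → JDN 2350014; second date → JDN 2354661.
The interval is |2350014 − 2354661| = 4647 days.

4647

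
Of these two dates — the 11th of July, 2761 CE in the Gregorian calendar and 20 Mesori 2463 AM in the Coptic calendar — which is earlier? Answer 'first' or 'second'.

second

First date → JDN 2729686; second date → JDN 2724624.
JDN 2724624 < JDN 2729686, so the second date is earlier.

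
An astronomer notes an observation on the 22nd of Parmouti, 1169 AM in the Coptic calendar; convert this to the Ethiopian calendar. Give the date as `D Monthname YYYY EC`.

22 Miyazya 1445 EC

The source date corresponds to 26 April 1453 in the proleptic Gregorian calendar (JDN 2251873).
That day falls on 22 Miyazya 1445 EC in the Ethiopian calendar.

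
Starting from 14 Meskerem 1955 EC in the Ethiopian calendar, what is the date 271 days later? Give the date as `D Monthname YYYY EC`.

The starting date is JDN 2437932; 2437932 + 271 = 2438203.
JDN 2438203 corresponds to 15 Sene 1955 EC.

15 Sene 1955 EC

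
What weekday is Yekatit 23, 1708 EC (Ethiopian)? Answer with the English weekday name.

Saturday

In the Gregorian calendar this is 29 February 1716 (JDN 2347875).
Since JDN mod 7 = 5 (0 = Monday), the day is Saturday.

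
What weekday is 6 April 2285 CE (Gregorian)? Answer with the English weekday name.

Monday

2555735 ≡ 0 (mod 7); counting from Monday = 0 gives Monday.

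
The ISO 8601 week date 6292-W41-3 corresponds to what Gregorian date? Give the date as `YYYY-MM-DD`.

ISO week 1 of 6292 is the week containing the first Thursday of 6292.
Week 41, day 3 (Wednesday) lands on 6292-10-12.

6292-10-12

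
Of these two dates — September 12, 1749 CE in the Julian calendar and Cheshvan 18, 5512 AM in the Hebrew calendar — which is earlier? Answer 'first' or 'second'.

First date → JDN 2360135; second date → JDN 2360909.
JDN 2360135 < JDN 2360909, so the first date is earlier.

first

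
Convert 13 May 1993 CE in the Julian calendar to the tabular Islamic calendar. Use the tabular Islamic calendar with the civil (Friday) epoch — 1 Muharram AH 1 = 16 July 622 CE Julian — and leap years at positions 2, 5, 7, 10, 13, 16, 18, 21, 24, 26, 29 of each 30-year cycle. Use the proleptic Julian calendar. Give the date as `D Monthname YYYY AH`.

4 Dhu al-Hijjah 1413 AH

Julian Day Number of the source date = 2449134.
Converting JDN 2449134 to the tabular Islamic calendar gives 4 Dhu al-Hijjah 1413 AH.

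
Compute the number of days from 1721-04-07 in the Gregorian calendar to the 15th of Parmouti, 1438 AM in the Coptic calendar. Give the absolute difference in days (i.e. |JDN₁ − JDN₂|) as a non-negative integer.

379

JDN of the first date = 2349739.
JDN of the second date = 2350118.
|2350118 − 2349739| = 379.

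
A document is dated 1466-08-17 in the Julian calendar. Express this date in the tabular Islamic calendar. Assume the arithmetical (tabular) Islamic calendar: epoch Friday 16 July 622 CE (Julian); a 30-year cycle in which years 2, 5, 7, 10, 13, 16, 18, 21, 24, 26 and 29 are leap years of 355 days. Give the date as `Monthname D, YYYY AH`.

The source date corresponds to 26 August 1466 in the proleptic Gregorian calendar (JDN 2256743).
That day falls on 5 Muharram 871 AH in the tabular Islamic calendar.

Muharram 5, 871 AH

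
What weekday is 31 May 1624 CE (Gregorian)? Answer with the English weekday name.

Friday

2314365 ≡ 4 (mod 7); counting from Monday = 0 gives Friday.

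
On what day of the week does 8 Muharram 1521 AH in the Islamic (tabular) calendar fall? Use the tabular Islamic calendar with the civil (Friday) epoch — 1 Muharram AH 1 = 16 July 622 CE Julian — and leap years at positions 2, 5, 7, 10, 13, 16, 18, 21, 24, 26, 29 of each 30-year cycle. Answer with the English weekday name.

Saturday

This is JDN 2487084 (20 April 2097 Gregorian).
JDN 2487084 mod 7 = 5, and JDN 0 was a Monday, so this is a Saturday.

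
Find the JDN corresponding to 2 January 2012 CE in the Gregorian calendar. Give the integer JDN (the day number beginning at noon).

2455929

JDN 2400001 is 17 November 1858 CE (Gregorian), MJD 0; the target day is +55928 days from there, so JDN = 2455929.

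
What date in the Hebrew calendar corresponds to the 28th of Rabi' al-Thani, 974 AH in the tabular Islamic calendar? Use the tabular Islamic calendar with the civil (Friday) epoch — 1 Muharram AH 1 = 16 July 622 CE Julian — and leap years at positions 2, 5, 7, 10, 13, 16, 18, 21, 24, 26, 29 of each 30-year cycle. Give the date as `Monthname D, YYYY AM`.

Both dates share Julian Day Number 2293355; in the Hebrew calendar that is 30 Cheshvan 5327 AM.

Cheshvan 30, 5327 AM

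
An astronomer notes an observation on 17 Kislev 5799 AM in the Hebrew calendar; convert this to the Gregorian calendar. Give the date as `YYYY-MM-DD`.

2038-12-14

Both dates share Julian Day Number 2465772; in the Gregorian calendar that is 14 December 2038 CE.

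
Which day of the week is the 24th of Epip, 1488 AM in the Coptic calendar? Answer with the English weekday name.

Wednesday

Equivalently 29 July 1772 Gregorian, JDN 2368480.
JDN 2368480 mod 7 = 2, and JDN 0 was a Monday, so this is a Wednesday.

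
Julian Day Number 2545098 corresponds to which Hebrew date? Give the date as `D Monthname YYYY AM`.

JDN 2545098 is 21 February 2256 in the Gregorian calendar.
In the Hebrew calendar that day is 25 Shevat 6016 AM.

25 Shevat 6016 AM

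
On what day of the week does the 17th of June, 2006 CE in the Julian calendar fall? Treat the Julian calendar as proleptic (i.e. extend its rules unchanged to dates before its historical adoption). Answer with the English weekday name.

Friday

Equivalently 30 June 2006 Gregorian, JDN 2453917.
Since JDN mod 7 = 4 (0 = Monday), the day is Friday.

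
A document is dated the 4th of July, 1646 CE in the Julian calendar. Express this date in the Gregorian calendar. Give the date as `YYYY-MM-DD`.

1646-07-14

At this point the Julian calendar is 10 days behind the Gregorian.
4 July 1646 Julian + 10 days → 14 July 1646 Gregorian.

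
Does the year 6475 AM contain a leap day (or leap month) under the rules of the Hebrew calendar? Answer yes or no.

Hebrew year 6475 is year 15 of its 19-year Metonic cycle; leap years are at positions 3, 6, 8, 11, 14, 17, 19, so it is a common year (12 months).

no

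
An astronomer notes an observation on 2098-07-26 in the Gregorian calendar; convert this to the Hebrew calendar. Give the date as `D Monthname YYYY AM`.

26 Tammuz 5858 AM

Julian Day Number of the source date = 2487546.
Converting JDN 2487546 to the Hebrew calendar gives 26 Tammuz 5858 AM.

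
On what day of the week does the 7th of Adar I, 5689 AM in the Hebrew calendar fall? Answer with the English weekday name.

This is JDN 2425660 (17 February 1929 Gregorian).
2425660 ≡ 6 (mod 7); counting from Monday = 0 gives Sunday.

Sunday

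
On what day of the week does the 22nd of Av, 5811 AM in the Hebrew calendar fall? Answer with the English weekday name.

This is JDN 2470384 (31 July 2051 Gregorian).
Since JDN mod 7 = 0 (0 = Monday), the day is Monday.

Monday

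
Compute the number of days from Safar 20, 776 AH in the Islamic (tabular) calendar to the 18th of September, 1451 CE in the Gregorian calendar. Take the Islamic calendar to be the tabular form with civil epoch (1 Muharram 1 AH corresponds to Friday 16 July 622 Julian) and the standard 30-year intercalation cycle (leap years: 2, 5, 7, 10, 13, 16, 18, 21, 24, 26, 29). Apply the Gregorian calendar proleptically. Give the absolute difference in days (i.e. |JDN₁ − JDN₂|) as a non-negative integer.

First date → JDN 2223123; second date → JDN 2251287.
The interval is |2223123 − 2251287| = 28164 days.

28164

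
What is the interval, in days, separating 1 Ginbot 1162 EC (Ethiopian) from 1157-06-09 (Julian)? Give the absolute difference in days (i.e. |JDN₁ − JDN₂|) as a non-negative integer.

First date → JDN 2148516; second date → JDN 2143812.
The interval is |2148516 − 2143812| = 4704 days.

4704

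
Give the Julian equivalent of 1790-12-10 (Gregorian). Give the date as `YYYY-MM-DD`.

For dates in this range the Gregorian date is 11 days ahead of the Julian.
10 December 1790 Gregorian − 11 days → 29 November 1790 Julian.

1790-11-29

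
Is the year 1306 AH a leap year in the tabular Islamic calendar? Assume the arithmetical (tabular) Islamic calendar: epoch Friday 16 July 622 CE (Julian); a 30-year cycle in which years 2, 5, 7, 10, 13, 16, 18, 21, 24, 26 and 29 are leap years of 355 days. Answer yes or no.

yes

Year 1306 AH is year 16 of its 30-year cycle; leap positions are 2, 5, 7, 10, 13, 16, 18, 21, 24, 26, 29, so it is a leap year (355 days).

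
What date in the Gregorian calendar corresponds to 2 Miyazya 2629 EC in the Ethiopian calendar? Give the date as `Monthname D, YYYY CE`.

Julian Day Number of the source date = 2684309.
Converting JDN 2684309 to the Gregorian calendar gives 15 April 2637 CE.

April 15, 2637 CE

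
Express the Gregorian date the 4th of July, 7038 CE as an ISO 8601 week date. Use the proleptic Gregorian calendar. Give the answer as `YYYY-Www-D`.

The weekday is Wednesday (ISO weekday 3).
That Wednesday belongs to ISO week 27 of ISO year 7038.

7038-W27-3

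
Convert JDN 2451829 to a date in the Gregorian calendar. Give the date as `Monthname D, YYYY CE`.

October 11, 2000 CE

JDN 2451545 is 1 Jan 2000; 2451829 is +284 days from there.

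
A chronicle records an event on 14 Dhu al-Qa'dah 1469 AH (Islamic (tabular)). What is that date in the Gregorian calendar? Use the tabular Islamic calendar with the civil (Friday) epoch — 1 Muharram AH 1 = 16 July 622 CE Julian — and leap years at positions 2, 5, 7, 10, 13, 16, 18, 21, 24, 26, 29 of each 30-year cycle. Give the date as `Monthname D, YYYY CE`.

Both dates share Julian Day Number 2468958; in the Gregorian calendar that is 4 September 2047 CE.

September 4, 2047 CE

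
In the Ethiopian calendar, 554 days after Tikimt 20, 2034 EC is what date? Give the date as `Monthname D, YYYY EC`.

JDN of Tikimt 20, 2034 EC = 2466823.
2466823 + 554 = 2467377.
JDN 2467377 in the Ethiopian calendar is Miyazya 29, 2035 EC.

Miyazya 29, 2035 EC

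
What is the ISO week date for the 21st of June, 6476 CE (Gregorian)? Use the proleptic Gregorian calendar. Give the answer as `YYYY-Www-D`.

6476-W25-7

The weekday is Sunday (ISO weekday 7).
That Sunday belongs to ISO week 25 of ISO year 6476.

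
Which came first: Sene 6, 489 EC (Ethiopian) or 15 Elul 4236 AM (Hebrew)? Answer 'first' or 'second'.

Converting both to JDN: 1902738 vs 1895151; the smaller is the second.

second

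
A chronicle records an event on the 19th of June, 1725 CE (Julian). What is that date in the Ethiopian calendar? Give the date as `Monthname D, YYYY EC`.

Sene 25, 1717 EC

Both dates share Julian Day Number 2351284; in the Ethiopian calendar that is 25 Sene 1717 EC.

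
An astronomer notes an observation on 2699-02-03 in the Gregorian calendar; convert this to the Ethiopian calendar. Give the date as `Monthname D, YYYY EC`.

Tir 21, 2691 EC

Both dates share Julian Day Number 2706883; in the Ethiopian calendar that is 21 Tir 2691 EC.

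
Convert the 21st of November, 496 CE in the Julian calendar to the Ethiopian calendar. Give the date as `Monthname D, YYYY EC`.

Hidar 25, 489 EC

Julian Day Number of the source date = 1902547.
Converting JDN 1902547 to the Ethiopian calendar gives 25 Hidar 489 EC.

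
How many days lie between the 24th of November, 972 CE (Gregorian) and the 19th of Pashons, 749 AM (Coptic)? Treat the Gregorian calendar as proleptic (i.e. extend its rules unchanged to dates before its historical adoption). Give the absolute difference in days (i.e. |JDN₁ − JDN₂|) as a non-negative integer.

22091

JDN of the first date = 2076404.
JDN of the second date = 2098495.
|2098495 − 2076404| = 22091.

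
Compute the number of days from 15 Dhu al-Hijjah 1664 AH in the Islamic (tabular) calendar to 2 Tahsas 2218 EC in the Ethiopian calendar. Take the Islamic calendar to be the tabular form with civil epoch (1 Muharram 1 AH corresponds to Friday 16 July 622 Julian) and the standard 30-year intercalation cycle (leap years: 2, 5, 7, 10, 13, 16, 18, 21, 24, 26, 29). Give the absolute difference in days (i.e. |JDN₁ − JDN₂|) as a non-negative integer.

4020

JDN of the first date = 2538091.
JDN of the second date = 2534071.
|2534071 − 2538091| = 4020.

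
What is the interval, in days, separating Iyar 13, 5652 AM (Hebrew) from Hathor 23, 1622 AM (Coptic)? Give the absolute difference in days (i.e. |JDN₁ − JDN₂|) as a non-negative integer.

4953

JDN of the first date = 2412229.
JDN of the second date = 2417182.
|2417182 − 2412229| = 4953.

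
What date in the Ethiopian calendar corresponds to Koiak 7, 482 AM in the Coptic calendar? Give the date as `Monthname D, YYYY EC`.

Both dates share Julian Day Number 2000811; in the Ethiopian calendar that is 7 Tahsas 758 EC.

Tahsas 7, 758 EC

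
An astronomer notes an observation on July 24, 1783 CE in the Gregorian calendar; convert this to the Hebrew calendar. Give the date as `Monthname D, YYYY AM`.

Both dates share Julian Day Number 2372492; in the Hebrew calendar that is 24 Tammuz 5543 AM.

Tammuz 24, 5543 AM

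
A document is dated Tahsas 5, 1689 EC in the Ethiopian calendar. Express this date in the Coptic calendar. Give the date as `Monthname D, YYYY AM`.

Both dates share Julian Day Number 2340857; in the Coptic calendar that is 5 Koiak 1413 AM.

Koiak 5, 1413 AM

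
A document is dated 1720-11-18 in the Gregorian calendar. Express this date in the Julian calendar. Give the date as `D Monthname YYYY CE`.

7 November 1720 CE

At this point the Julian calendar is 11 days behind the Gregorian.
18 November 1720 Gregorian − 11 days → 7 November 1720 Julian.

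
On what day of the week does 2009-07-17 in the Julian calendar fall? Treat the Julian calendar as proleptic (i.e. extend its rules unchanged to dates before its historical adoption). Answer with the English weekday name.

In the Gregorian calendar this is 30 July 2009 (JDN 2455043).
JDN 2455043 mod 7 = 3, and JDN 0 was a Monday, so this is a Thursday.

Thursday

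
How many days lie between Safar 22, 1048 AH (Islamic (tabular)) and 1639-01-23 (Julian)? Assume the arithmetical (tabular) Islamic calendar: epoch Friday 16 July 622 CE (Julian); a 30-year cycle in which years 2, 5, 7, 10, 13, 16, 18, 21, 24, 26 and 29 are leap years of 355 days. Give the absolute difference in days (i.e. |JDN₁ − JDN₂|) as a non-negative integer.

212

JDN of the first date = 2319513.
JDN of the second date = 2319725.
|2319725 − 2319513| = 212.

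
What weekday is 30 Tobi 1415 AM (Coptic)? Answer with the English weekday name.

In the Gregorian calendar this is 4 February 1699 (JDN 2341642).
Since JDN mod 7 = 2 (0 = Monday), the day is Wednesday.

Wednesday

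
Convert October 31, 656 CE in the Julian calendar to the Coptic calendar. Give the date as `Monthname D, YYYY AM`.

Julian Day Number of the source date = 1960966.
Converting JDN 1960966 to the Coptic calendar gives 4 Hathor 373 AM.

Hathor 4, 373 AM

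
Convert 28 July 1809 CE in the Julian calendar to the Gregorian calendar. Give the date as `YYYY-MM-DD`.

At this point the Julian calendar is 12 days behind the Gregorian.
28 July 1809 Julian + 12 days → 9 August 1809 Gregorian.

1809-08-09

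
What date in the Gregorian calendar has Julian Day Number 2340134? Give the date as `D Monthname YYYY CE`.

Counting from JDN 2299161 = 15 Oct 1582 gives an offset of 40973 days.

19 December 1694 CE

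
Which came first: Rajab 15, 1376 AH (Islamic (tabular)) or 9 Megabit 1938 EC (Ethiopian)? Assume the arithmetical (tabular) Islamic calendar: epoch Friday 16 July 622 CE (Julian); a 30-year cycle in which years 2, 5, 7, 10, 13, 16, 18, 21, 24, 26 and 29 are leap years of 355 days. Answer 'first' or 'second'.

First date → JDN 2435885; second date → JDN 2431898.
JDN 2431898 < JDN 2435885, so the second date is earlier.

second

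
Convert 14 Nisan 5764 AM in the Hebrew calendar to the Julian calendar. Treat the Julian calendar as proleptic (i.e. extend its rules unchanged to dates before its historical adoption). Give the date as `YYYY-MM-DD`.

Both dates share Julian Day Number 2453101; in the Julian calendar that is 23 March 2004 CE.

2004-03-23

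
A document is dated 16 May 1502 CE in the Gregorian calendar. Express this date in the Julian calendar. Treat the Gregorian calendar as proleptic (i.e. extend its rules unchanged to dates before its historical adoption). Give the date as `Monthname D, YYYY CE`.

May 6, 1502 CE

At this point the Julian calendar is 10 days behind the Gregorian.
16 May 1502 Gregorian − 10 days → 6 May 1502 Julian.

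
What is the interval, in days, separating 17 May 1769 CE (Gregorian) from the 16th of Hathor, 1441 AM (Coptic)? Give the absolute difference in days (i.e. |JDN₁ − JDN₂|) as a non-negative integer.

First date → JDN 2367311; second date → JDN 2351065.
The interval is |2367311 − 2351065| = 16246 days.

16246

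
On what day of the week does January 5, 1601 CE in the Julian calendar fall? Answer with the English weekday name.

Equivalently 15 January 1601 Gregorian, JDN 2305828.
Since JDN mod 7 = 0 (0 = Monday), the day is Monday.

Monday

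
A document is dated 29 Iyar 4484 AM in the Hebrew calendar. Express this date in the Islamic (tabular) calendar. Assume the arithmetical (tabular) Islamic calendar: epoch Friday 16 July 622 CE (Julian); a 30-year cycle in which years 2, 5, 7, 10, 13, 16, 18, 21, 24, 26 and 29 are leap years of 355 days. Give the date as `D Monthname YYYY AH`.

28 Dhu al-Hijjah 105 AH

Julian Day Number of the source date = 1985646.
Converting JDN 1985646 to the tabular Islamic calendar gives 28 Dhu al-Hijjah 105 AH.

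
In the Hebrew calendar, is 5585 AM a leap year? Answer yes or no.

Hebrew year 5585 is year 18 of its 19-year Metonic cycle; leap years are at positions 3, 6, 8, 11, 14, 17, 19, so it is a common year (12 months).

no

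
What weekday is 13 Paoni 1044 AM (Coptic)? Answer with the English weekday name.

This is JDN 2206268 (15 June 1328 Gregorian).
JDN 2206268 mod 7 = 1, and JDN 0 was a Monday, so this is a Tuesday.

Tuesday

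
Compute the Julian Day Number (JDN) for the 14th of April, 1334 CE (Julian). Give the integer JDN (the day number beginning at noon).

Equivalently 22 April 1334 (proleptic Gregorian).
JDN 2400001 is 17 November 1858 CE (Gregorian), MJD 0; the target day is −191596 days from there, so JDN = 2208405.

2208405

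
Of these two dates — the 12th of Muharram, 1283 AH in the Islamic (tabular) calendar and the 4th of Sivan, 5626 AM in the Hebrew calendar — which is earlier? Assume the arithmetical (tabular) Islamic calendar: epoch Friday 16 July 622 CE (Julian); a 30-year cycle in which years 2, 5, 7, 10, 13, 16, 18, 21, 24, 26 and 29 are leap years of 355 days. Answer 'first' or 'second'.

Converting both to JDN: 2402749 vs 2402740; the smaller is the second.

second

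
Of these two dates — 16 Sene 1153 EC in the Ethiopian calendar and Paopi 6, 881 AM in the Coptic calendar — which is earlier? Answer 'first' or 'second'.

The two dates have Julian Day Numbers 2145274 and 2146485 respectively.
Since 2145274 < 2146485, the first date comes first.

first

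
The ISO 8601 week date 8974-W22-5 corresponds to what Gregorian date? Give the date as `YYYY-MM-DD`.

ISO week 1 of 8974 is the week containing the first Thursday of 8974.
Week 22, day 5 (Friday) lands on 8974-06-03.

8974-06-03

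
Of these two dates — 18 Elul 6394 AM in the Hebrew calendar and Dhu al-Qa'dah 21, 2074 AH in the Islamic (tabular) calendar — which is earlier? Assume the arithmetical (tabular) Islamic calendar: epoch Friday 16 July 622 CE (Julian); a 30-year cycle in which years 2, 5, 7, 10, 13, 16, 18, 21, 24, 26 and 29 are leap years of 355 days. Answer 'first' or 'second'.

The two dates have Julian Day Numbers 2683354 and 2683357 respectively.
Since 2683354 < 2683357, the first date comes first.

first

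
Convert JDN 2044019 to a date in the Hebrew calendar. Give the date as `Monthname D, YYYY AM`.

The proleptic Gregorian equivalent of JDN 2044019 is 25 March 884.
In the Hebrew calendar that day is Adar II 20, 4644 AM.

Adar II 20, 4644 AM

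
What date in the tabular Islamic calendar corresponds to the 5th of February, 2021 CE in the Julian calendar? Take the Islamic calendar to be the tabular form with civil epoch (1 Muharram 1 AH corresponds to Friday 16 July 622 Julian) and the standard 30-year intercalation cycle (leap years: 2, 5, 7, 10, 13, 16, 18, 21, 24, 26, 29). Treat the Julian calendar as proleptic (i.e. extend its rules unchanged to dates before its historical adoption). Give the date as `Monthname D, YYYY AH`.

Rajab 6, 1442 AH

Both dates share Julian Day Number 2459264; in the tabular Islamic calendar that is 6 Rajab 1442 AH.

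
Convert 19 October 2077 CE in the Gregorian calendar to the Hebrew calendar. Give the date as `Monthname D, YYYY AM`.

Cheshvan 2, 5838 AM

Julian Day Number of the source date = 2479961.
Converting JDN 2479961 to the Hebrew calendar gives 2 Cheshvan 5838 AM.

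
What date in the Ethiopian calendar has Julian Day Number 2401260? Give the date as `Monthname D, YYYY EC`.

JDN 2401260 is 29 April 1862 in the Gregorian calendar.
In the Ethiopian calendar that day is Miyazya 22, 1854 EC.

Miyazya 22, 1854 EC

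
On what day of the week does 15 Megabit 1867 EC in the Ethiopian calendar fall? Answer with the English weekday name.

Equivalently 23 March 1875 Gregorian, JDN 2405971.
Since JDN mod 7 = 1 (0 = Monday), the day is Tuesday.

Tuesday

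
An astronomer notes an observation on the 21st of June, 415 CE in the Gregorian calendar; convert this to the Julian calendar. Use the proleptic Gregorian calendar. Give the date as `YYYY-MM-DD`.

The Julian–Gregorian offset here is 1 day (Julian trailing).
21 June 415 Gregorian − 1 day → 20 June 415 Julian.

0415-06-20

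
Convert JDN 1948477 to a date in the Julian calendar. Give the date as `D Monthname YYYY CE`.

22 August 622 CE

The proleptic Gregorian equivalent of JDN 1948477 is 25 August 622.
In the Julian calendar that day is 22 August 622 CE.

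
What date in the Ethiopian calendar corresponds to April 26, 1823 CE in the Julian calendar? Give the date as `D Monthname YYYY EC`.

Julian Day Number of the source date = 2387024.
Converting JDN 2387024 to the Ethiopian calendar gives 1 Ginbot 1815 EC.

1 Ginbot 1815 EC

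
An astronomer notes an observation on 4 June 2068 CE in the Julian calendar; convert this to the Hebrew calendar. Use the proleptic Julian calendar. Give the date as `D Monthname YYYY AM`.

The source date corresponds to 17 June 2068 in the Gregorian calendar (JDN 2476550).
That day falls on 17 Sivan 5828 AM in the Hebrew calendar.

17 Sivan 5828 AM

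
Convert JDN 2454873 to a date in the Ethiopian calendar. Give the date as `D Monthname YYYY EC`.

3 Yekatit 2001 EC

JDN 2454873 is 10 February 2009 in the Gregorian calendar.
In the Ethiopian calendar that day is 3 Yekatit 2001 EC.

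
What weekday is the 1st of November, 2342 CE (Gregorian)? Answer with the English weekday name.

Since JDN mod 7 = 6 (0 = Monday), the day is Sunday.

Sunday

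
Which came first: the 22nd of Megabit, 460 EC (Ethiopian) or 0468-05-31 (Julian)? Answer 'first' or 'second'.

first

The two dates have Julian Day Numbers 1892072 and 1892146 respectively.
Since 1892072 < 1892146, the first date comes first.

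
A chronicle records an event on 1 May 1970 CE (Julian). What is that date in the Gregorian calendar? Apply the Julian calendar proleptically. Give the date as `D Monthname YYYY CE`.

For dates in this range the Gregorian date is 13 days ahead of the Julian.
1 May 1970 Julian + 13 days → 14 May 1970 Gregorian.

14 May 1970 CE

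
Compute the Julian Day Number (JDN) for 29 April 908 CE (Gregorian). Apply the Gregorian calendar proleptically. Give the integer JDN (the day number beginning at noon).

JDN 2400001 is 17 November 1858 CE (Gregorian), MJD 0; the target day is −347182 days from there, so JDN = 2052819.

2052819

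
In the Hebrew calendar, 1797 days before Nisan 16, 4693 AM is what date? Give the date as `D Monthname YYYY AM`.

20 Iyar 4688 AM

JDN of Nisan 16, 4693 AM = 2061940.
2061940 − 1797 = 2060143.
JDN 2060143 in the Hebrew calendar is 20 Iyar 4688 AM.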